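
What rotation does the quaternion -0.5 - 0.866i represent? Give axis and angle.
axis = (-1, 0, 0), θ = 4π/3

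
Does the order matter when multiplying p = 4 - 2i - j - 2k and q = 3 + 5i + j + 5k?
Yes: pq = 33 + 11i + j + 17k ≠ 33 + 17i + j + 11k = qp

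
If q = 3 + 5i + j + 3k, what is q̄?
3 - 5i - j - 3k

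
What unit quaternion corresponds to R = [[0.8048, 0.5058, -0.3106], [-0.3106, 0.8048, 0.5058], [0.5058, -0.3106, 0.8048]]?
0.9239 - 0.2209i - 0.2209j - 0.2209k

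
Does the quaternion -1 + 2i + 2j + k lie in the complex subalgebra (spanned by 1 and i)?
No. The quaternion -1 + 2i + 2j + k has j-coefficient y = 2 and k-coefficient z = 1, not both zero, so it does not lie in the complex subalgebra spanned by 1 and i.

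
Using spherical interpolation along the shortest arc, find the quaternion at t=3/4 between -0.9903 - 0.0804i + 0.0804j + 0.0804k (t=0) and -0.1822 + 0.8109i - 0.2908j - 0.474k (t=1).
-0.5328 + 0.7073i - 0.2345j - 0.4011k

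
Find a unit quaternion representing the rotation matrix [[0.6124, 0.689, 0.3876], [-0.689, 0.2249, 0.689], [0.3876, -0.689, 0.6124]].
0.7826 - 0.4402i - 0.4402k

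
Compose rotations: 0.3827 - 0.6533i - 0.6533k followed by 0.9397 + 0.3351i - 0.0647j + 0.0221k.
0.593 - 0.4434i + 0.1797j - 0.6477k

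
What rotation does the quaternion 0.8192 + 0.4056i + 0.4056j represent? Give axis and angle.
axis = (√2/2, √2/2, 0), θ = 70°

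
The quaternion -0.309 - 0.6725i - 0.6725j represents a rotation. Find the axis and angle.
axis = (-√2/2, -√2/2, 0), θ = 216°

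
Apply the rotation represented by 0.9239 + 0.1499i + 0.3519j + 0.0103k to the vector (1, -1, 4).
(3.279, -1.909, 1.898)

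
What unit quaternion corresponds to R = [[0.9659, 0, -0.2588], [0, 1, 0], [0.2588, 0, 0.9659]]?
0.9914 - 0.1305j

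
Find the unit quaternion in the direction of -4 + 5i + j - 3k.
-0.5601 + 0.7001i + 0.14j - 0.4201k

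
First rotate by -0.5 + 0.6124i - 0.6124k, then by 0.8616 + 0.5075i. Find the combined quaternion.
-0.7416 + 0.2739i + 0.3108j - 0.5276k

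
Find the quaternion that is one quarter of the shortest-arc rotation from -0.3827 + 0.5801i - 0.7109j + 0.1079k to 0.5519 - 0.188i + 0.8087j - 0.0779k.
-0.4335 + 0.4899i - 0.7494j + 0.1022k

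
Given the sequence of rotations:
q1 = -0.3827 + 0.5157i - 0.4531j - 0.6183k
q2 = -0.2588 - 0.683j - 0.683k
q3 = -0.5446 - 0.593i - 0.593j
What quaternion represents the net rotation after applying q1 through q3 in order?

q2 · q1 = -0.6327 - 0.0206i + 0.0264j + 0.7736k
q3 · q2 · q1 = 0.348 - 0.0723i + 0.8196j - 0.4492k
0.348 - 0.0723i + 0.8196j - 0.4492k


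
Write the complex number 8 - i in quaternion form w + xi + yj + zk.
8 - i + 0j + 0k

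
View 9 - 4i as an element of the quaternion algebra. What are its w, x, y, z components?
9 - 4i + 0j + 0k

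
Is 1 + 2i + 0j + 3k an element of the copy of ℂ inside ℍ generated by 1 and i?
No. The quaternion 1 + 2i + 3k has j-coefficient y = 0 and k-coefficient z = 3, not both zero, so it does not lie in the complex subalgebra spanned by 1 and i.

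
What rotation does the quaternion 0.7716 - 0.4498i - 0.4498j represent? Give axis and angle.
axis = (-√2/2, -√2/2, 0), θ = 79°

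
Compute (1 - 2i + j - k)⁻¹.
0.1429 + 0.2857i - 0.1429j + 0.1429k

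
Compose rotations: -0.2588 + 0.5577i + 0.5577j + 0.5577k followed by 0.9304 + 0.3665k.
-0.4452 + 0.3145i + 0.7233j + 0.424k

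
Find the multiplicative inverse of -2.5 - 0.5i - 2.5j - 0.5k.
-0.1923 + 0.0385i + 0.1923j + 0.0385k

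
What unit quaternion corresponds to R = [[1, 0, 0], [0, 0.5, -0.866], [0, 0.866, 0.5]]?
0.866 + 0.5i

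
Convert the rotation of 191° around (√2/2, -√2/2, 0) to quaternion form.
-0.0958 + 0.7039i - 0.7039j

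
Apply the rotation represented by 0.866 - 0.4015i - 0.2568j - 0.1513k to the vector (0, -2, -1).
(-0.613, -2.037, 0.69)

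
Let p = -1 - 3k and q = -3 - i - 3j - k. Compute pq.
-8i + 6j + 10k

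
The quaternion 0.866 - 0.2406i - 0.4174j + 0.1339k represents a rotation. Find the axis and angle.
axis = (-0.4812, -0.8347, 0.2678), θ = π/3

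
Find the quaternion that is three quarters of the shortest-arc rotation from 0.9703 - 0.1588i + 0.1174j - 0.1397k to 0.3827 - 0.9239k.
0.6024 - 0.0475i + 0.0351j - 0.796k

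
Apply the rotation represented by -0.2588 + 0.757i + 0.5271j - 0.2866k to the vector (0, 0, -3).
(2.12, -0.269, 2.105)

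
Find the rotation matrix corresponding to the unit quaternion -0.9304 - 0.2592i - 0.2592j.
[[0.8656, 0.1344, 0.4823], [0.1344, 0.8656, -0.4823], [-0.4823, 0.4823, 0.7313]]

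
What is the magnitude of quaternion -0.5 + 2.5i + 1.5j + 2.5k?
√15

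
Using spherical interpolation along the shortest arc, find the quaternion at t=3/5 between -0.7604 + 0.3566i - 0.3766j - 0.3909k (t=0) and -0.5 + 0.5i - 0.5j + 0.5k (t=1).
-0.685 + 0.4989i - 0.5081j + 0.1543k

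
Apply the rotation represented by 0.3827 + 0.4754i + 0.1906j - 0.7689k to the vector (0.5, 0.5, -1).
(0.843, 0.136, -0.878)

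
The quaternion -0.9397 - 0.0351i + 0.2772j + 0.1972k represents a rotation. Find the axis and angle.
axis = (-0.1026, 0.8105, 0.5766), θ = 320°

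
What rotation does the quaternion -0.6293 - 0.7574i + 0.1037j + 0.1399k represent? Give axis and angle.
axis = (-0.9746, 0.1334, 0.18), θ = 258°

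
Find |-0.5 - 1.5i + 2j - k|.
2.739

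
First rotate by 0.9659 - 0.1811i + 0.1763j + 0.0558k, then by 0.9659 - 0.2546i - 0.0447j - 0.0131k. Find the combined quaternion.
0.8955 - 0.421i + 0.1437j - 0.0117k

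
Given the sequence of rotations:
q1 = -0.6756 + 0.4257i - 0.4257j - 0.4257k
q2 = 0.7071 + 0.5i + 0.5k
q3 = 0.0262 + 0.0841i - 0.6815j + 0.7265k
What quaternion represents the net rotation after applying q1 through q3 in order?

q2 · q1 = -0.4777 + 0.1761i + 0.1247j - 0.8517k
q3 · q2 · q1 = 0.6764 + 0.4543i + 0.5284j - 0.2389k
0.6764 + 0.4543i + 0.5284j - 0.2389k


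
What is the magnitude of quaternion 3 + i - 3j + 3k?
√28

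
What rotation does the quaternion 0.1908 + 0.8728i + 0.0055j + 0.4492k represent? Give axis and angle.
axis = (0.8891, 0.0056, 0.4576), θ = 158°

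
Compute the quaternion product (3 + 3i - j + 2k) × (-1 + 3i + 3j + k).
-11 - i + 13j + 13k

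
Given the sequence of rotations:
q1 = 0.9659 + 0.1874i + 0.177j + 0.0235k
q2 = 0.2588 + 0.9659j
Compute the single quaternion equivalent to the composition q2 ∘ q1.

q2 · q1 = 0.079 + 0.0712i + 0.9788j - 0.1749k
0.079 + 0.0712i + 0.9788j - 0.1749k


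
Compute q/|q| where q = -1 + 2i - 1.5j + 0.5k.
-0.3651 + 0.7303i - 0.5477j + 0.1826k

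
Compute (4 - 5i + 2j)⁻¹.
0.0889 + 0.1111i - 0.0444j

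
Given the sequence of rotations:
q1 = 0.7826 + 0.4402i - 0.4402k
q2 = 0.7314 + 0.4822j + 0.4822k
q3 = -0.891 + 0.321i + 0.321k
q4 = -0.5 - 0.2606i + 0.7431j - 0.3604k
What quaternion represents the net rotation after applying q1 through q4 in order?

q2 · q1 = 0.7847 + 0.1097i + 0.5896j - 0.1569k
q3 · q2 · q1 = -0.684 - 0.0351i - 0.4398j + 0.5809k
q4 · q3 · q2 · q1 = 0.869 + 0.469i - 0.1243j + 0.0968k
0.869 + 0.469i - 0.1243j + 0.0968k


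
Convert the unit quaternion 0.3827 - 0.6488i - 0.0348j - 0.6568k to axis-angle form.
axis = (-0.7023, -0.0377, -0.7109), θ = 3π/4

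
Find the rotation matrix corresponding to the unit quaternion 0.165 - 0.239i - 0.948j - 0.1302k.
[[-0.8313, 0.4961, -0.2506], [0.4102, 0.8519, 0.3257], [0.3751, 0.168, -0.9116]]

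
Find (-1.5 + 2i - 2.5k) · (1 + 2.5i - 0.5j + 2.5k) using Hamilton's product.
-0.25 - 3i - 10.5j - 7.25k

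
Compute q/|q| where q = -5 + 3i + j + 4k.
-0.7001 + 0.4201i + 0.14j + 0.5601k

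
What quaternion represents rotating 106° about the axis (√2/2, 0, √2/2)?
0.6018 + 0.5647i + 0.5647k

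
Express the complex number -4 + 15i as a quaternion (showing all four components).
-4 + 15i + 0j + 0k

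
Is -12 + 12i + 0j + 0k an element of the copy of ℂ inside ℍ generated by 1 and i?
Yes. The quaternion -12 + 12i has j- and k-coefficients y = z = 0, so it lies in the complex subalgebra spanned by 1 and i.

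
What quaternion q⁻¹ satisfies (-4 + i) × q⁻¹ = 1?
-0.2353 - 0.0588i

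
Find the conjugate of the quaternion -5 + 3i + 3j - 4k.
-5 - 3i - 3j + 4k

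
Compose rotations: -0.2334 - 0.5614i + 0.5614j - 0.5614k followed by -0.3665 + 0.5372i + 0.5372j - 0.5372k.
-0.216 + 0.0804i + 0.272j + 0.9343k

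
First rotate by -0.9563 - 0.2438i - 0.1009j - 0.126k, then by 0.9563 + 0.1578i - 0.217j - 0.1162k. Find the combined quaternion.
-0.9126 - 0.3684i + 0.1592j - 0.0782k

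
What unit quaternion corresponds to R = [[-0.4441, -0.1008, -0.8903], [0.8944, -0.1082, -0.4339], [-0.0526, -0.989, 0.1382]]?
0.3827 - 0.3626i - 0.5472j + 0.6501k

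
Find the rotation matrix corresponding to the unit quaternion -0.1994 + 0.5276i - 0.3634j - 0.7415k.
[[-0.3638, -0.6792, -0.6375], [-0.0877, -0.6564, 0.7493], [-0.9274, 0.3285, 0.1792]]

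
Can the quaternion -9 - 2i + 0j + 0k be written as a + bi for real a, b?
Yes. The quaternion -9 - 2i has j- and k-coefficients y = z = 0, so it lies in the complex subalgebra spanned by 1 and i.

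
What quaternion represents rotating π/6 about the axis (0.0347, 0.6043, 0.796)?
0.9659 + 0.009i + 0.1564j + 0.206k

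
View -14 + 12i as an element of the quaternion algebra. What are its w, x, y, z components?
-14 + 12i + 0j + 0k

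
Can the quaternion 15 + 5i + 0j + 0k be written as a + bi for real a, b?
Yes. The quaternion 15 + 5i has j- and k-coefficients y = z = 0, so it lies in the complex subalgebra spanned by 1 and i.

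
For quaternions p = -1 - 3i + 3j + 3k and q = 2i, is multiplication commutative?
No: pq = 6 - 2i + 6j - 6k ≠ 6 - 2i - 6j + 6k = qp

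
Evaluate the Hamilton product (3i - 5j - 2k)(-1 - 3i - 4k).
1 + 17i + 23j - 13k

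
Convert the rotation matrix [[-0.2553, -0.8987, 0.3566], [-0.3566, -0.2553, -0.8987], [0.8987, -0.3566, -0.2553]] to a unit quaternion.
0.2419 + 0.5602i - 0.5602j + 0.5602k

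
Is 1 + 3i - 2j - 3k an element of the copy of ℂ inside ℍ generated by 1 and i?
No. The quaternion 1 + 3i - 2j - 3k has j-coefficient y = -2 and k-coefficient z = -3, not both zero, so it does not lie in the complex subalgebra spanned by 1 and i.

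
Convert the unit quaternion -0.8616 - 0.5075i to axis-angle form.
axis = (-1, 0, 0), θ = 299°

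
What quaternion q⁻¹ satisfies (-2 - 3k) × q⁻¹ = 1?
-0.1538 + 0.2308k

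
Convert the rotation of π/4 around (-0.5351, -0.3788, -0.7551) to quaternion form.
0.9239 - 0.2048i - 0.145j - 0.289k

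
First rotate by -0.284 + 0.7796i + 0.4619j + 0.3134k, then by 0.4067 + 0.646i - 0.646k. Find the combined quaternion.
-0.4167 + 0.432i - 0.5182j + 0.6093k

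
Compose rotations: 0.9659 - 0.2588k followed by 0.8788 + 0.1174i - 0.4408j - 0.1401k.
0.8126 + 0.2275i - 0.3954j - 0.3628k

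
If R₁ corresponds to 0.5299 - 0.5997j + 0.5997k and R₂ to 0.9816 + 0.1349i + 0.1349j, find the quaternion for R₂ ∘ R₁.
0.601 + 0.1524i - 0.5981j + 0.5078k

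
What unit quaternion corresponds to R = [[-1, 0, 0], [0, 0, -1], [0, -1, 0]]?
-0.7071j + 0.7071k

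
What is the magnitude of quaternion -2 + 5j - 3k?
√38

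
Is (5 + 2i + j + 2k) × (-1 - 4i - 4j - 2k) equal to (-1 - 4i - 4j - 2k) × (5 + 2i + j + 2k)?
No: pq = 11 - 16i - 25j - 16k ≠ 11 - 28i - 17j - 8k = qp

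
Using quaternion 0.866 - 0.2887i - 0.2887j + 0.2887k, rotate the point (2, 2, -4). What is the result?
(3.333, 1.333, -3.333)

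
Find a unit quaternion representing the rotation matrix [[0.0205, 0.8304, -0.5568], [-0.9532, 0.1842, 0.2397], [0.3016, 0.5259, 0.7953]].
0.7071 + 0.1012i - 0.3035j - 0.6306k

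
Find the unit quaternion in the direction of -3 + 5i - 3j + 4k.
-0.3906 + 0.6509i - 0.3906j + 0.5208k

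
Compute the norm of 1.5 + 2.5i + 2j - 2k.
4.062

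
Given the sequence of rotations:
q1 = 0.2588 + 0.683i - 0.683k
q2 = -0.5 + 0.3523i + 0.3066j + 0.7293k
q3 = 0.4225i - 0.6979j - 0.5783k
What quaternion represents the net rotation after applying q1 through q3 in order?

q2 · q1 = 0.1281 - 0.4597i + 0.8181j + 0.3208k
q3 · q2 · q1 = 0.9507 + 0.3033i + 0.0409j - 0.0493k
0.9507 + 0.3033i + 0.0409j - 0.0493k


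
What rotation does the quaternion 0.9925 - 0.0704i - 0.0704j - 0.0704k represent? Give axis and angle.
axis = (-√3/3, -√3/3, -√3/3), θ = 14°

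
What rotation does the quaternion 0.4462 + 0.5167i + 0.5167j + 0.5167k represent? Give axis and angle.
axis = (√3/3, √3/3, √3/3), θ = 127°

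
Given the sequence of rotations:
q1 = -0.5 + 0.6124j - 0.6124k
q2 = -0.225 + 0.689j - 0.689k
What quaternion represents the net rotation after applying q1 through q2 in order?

q2 · q1 = -0.7314 - 0.4823j + 0.4823k
-0.7314 - 0.4823j + 0.4823k


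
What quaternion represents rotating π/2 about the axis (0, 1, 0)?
0.7071 + 0.7071j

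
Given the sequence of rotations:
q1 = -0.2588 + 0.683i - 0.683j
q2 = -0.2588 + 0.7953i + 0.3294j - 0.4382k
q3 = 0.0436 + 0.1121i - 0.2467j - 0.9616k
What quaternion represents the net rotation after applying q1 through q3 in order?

q2 · q1 = -0.2512 - 0.6819i - 0.2078j - 0.6548k
q3 · q2 · q1 = -0.6154 - 0.0962i + 0.782j + 0.0215k
-0.6154 - 0.0962i + 0.782j + 0.0215k


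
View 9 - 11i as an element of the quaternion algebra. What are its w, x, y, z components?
9 - 11i + 0j + 0k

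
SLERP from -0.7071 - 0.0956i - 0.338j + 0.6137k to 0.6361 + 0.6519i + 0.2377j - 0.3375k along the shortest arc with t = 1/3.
-0.716 - 0.2976i - 0.3187j + 0.5452k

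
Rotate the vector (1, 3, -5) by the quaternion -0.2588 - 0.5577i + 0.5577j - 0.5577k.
(-4.643, 3.488, 1.131)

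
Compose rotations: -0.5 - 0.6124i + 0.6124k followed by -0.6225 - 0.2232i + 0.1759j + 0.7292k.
-0.272 + 0.6005i - 0.3978j - 0.6381k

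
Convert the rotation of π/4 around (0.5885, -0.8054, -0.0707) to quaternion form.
0.9239 + 0.2252i - 0.3082j - 0.0271k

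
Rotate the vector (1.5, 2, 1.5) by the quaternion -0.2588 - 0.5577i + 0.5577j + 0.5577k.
(-2.399, -1.354, 0.955)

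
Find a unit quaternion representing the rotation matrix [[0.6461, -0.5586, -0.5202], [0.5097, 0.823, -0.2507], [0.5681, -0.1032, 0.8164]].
0.9063 + 0.0407i - 0.3002j + 0.2947k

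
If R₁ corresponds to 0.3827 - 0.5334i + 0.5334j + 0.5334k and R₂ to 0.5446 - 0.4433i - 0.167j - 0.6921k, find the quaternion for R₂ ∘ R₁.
0.4302 - 0.1801i + 0.8322j - 0.2999k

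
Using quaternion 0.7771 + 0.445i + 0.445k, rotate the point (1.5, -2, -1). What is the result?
(1.893, 1.313, -1.393)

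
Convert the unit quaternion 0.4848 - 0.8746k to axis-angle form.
axis = (0, 0, -1), θ = 122°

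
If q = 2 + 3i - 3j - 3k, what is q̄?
2 - 3i + 3j + 3k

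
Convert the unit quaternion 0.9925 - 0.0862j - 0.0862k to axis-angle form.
axis = (0, -√2/2, -√2/2), θ = 14°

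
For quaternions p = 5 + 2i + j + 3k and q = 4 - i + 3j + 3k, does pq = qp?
No: pq = 10 - 3i + 10j + 34k ≠ 10 + 9i + 28j + 20k = qp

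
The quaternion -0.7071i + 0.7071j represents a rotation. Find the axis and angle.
axis = (-√2/2, √2/2, 0), θ = π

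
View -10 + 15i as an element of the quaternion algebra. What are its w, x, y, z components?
-10 + 15i + 0j + 0k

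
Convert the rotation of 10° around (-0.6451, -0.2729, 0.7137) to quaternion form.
0.9962 - 0.0562i - 0.0238j + 0.0622k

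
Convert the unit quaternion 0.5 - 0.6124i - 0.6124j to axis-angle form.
axis = (-√2/2, -√2/2, 0), θ = 2π/3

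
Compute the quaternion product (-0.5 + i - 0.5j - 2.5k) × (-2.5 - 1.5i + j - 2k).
-1.75 + 1.75i + 6.5j + 7.5k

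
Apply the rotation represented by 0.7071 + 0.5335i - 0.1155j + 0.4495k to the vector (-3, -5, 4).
(3.352, -5.104, -3.566)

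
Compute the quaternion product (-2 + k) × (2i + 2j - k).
1 - 6i - 2j + 2k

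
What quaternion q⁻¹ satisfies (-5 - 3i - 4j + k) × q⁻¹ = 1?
-0.098 + 0.0588i + 0.0784j - 0.0196k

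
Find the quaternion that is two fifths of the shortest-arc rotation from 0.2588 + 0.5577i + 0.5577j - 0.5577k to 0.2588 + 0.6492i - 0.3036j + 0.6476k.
0.0565 + 0.0708i + 0.6018j - 0.7935k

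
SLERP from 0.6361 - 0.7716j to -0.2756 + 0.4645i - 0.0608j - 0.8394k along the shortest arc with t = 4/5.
0.4365 - 0.4282i - 0.1652j + 0.7738k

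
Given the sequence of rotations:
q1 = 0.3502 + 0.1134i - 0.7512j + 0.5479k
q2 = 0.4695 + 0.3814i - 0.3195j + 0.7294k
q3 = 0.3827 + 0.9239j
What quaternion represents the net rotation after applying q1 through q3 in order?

q2 · q1 = -0.5185 + 0.5597i - 0.5908j + 0.2624k
q3 · q2 · q1 = 0.3474 + 0.4566i - 0.7051j - 0.4167k
0.3474 + 0.4566i - 0.7051j - 0.4167k


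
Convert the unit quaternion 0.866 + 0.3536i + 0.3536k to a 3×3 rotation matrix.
[[0.7499, -0.6124, 0.2501], [0.6124, 0.4999, -0.6124], [0.2501, 0.6124, 0.7499]]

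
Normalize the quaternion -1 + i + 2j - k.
-0.378 + 0.378i + 0.7559j - 0.378k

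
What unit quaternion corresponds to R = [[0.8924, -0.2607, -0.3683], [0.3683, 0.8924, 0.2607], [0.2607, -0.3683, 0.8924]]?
0.9588 - 0.164i - 0.164j + 0.164k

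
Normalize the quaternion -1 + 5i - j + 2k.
-0.1796 + 0.898i - 0.1796j + 0.3592k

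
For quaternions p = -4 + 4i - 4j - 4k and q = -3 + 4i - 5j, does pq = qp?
No: pq = -24 - 48i + 16j + 8k ≠ -24 - 8i + 48j + 16k = qp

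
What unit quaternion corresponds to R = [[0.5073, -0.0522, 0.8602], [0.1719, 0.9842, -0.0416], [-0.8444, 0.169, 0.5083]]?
0.866 + 0.0608i + 0.4921j + 0.0647k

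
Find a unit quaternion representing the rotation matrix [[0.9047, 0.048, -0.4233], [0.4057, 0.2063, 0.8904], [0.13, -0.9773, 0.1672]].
0.7547 - 0.6187i - 0.1833j + 0.1185k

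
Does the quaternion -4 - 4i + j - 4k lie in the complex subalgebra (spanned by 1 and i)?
No. The quaternion -4 - 4i + j - 4k has j-coefficient y = 1 and k-coefficient z = -4, not both zero, so it does not lie in the complex subalgebra spanned by 1 and i.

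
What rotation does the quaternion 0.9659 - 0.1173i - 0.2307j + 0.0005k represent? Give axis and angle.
axis = (-0.4532, -0.8914, 0.0019), θ = π/6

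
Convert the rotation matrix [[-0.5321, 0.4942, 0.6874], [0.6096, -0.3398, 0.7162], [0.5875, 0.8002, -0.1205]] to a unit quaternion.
0.0436 + 0.4817i + 0.5729j + 0.6617k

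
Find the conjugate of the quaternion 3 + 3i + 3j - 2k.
3 - 3i - 3j + 2k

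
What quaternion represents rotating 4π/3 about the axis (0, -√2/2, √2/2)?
-0.5 - 0.6124j + 0.6124k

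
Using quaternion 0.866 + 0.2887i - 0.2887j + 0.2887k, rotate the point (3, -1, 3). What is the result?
(1.667, -1.667, 3.667)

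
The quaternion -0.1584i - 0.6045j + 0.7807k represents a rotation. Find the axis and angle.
axis = (-0.1584, -0.6045, 0.7807), θ = π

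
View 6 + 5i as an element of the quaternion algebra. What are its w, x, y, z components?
6 + 5i + 0j + 0k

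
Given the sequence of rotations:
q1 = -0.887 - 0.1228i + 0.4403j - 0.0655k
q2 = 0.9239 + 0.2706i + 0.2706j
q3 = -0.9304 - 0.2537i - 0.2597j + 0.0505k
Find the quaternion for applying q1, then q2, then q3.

q2 · q1 = -0.9054 - 0.3712i + 0.1845j + 0.0919k
q3 · q2 · q1 = 0.7915 + 0.5419i + 0.068j - 0.2744k
0.7915 + 0.5419i + 0.068j - 0.2744k


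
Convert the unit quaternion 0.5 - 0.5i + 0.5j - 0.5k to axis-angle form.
axis = (-√3/3, √3/3, -√3/3), θ = 2π/3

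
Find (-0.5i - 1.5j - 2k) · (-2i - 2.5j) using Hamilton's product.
-4.75 - 5i + 4j - 1.75k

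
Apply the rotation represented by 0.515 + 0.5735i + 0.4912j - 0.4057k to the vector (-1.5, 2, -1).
(1.64, 0.797, 1.982)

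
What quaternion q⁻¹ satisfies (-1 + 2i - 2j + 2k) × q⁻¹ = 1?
-0.0769 - 0.1538i + 0.1538j - 0.1538k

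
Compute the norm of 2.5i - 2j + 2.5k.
4.062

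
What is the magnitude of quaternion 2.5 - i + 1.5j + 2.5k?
3.969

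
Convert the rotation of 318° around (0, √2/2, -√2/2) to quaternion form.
-0.9336 + 0.2534j - 0.2534k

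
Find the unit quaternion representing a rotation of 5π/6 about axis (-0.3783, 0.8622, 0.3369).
0.2588 - 0.3654i + 0.8328j + 0.3254k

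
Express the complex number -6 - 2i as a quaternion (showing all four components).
-6 - 2i + 0j + 0k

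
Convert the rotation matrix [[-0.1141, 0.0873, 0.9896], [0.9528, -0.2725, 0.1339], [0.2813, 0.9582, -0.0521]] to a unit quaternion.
0.3746 + 0.5501i + 0.4727j + 0.5776k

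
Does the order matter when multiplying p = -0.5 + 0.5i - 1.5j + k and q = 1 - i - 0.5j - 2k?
Yes: pq = 1.25 + 4.5i - 1.25j + 0.25k ≠ 1.25 - 2.5i - 1.25j + 3.75k = qp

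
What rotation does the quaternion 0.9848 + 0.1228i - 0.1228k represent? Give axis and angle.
axis = (√2/2, 0, -√2/2), θ = 20°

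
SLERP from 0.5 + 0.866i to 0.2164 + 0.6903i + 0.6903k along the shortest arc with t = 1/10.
0.4833 + 0.8721i + 0.0766k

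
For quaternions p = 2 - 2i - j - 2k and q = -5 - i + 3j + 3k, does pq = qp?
No: pq = -3 + 11i + 19j + 9k ≠ -3 + 5i + 3j + 23k = qp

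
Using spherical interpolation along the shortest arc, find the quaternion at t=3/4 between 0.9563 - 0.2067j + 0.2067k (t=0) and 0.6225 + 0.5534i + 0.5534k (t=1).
0.7525 + 0.4346i - 0.057j + 0.4916k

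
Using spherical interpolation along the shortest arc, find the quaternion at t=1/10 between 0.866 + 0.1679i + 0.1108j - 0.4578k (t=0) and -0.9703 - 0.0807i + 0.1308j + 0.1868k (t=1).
0.8827 + 0.1601i + 0.0868j - 0.4332k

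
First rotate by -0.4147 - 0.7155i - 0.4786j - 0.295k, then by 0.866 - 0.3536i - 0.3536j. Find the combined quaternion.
-0.7814 - 0.3687i - 0.3721j - 0.3392k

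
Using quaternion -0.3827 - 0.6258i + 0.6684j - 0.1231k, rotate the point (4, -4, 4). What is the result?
(2.598, -6.289, -1.302)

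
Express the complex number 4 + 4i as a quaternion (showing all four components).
4 + 4i + 0j + 0k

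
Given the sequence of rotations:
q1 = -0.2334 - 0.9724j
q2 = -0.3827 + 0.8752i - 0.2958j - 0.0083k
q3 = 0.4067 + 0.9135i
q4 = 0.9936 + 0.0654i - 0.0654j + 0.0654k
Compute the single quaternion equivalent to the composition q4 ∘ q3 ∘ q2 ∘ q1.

q2 · q1 = -0.1983 - 0.2123i + 0.4412j - 0.8491k
q3 · q2 · q1 = 0.1133 - 0.2675i + 0.9551j + 0.0577k
q4 · q3 · q2 · q1 = 0.1888 - 0.3246i + 0.9203j + 0.1097k
0.1888 - 0.3246i + 0.9203j + 0.1097k


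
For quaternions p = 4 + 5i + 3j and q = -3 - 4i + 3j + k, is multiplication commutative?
No: pq = -1 - 28i - 2j + 31k ≠ -1 - 34i + 8j - 23k = qp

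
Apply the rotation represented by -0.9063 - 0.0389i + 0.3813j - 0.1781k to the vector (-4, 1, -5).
(0.451, 0.793, -6.416)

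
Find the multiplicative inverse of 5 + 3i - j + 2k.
0.1282 - 0.0769i + 0.0256j - 0.0513k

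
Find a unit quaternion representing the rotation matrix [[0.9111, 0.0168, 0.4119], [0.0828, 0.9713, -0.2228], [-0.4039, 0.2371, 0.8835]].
0.9703 + 0.1185i + 0.2102j + 0.017k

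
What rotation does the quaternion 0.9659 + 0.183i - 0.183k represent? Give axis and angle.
axis = (√2/2, 0, -√2/2), θ = π/6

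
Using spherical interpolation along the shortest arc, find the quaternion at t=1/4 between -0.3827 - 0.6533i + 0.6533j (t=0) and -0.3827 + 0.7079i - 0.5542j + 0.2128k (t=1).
-0.1955 - 0.7133i + 0.6704j - 0.0593k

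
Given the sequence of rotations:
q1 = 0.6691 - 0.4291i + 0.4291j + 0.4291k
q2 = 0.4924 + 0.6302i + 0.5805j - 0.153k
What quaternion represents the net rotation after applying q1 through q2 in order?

q2 · q1 = 0.4164 + 0.5251i + 0.3949j + 0.6284k
0.4164 + 0.5251i + 0.3949j + 0.6284k


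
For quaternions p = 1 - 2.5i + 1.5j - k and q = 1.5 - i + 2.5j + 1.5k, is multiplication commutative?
No: pq = -3.25 + 9.5j - 4.75k ≠ -3.25 - 9.5i + 4.75k = qp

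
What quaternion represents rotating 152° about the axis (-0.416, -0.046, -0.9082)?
0.2419 - 0.4036i - 0.0446j - 0.8812k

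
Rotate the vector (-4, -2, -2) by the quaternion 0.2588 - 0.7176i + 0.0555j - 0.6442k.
(-3.07, 2.772, -2.625)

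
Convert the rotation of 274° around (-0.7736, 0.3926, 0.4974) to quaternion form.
-0.7314 - 0.5276i + 0.2678j + 0.3392k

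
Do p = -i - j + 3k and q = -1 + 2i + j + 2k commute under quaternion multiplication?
No: pq = -3 - 4i + 9j - 2k ≠ -3 + 6i - 7j - 4k = qp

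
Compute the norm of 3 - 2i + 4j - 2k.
√33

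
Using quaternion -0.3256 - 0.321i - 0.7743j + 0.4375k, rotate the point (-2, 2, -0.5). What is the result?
(2.616, 0.841, 0.836)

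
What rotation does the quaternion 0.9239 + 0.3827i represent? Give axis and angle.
axis = (1, 0, 0), θ = π/4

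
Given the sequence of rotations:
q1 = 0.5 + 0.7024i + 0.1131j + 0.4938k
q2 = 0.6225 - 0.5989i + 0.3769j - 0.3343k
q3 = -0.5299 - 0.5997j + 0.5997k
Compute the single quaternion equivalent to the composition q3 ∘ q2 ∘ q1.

q2 · q1 = 0.8544 + 0.3617i + 0.3198j - 0.1922k
q3 · q2 · q1 = -0.1457 - 0.2682i - 0.4649j + 0.8311k
-0.1457 - 0.2682i - 0.4649j + 0.8311k


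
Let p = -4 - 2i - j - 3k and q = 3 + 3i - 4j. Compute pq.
-10 - 30i + 4j + 2k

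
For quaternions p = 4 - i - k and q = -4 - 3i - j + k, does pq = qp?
No: pq = -18 - 9i + 9k ≠ -18 - 7i - 8j + 7k = qp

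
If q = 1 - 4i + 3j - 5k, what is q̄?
1 + 4i - 3j + 5k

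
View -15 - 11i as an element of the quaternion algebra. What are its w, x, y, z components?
-15 - 11i + 0j + 0k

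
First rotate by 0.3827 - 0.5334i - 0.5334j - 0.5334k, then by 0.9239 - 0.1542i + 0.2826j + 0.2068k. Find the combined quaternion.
0.5324 - 0.5923i - 0.5772j - 0.1807k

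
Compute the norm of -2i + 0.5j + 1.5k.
2.55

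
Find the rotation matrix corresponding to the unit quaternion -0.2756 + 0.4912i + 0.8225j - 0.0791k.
[[-0.3655, 0.7644, -0.5311], [0.8516, 0.5049, 0.1406], [0.3757, -0.4009, -0.8356]]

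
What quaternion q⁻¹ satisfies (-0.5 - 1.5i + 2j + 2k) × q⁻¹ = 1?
-0.0476 + 0.1429i - 0.1905j - 0.1905k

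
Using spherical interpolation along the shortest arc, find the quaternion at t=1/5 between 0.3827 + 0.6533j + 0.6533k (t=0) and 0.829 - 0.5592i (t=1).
0.5551 - 0.1457i + 0.5791j + 0.5791k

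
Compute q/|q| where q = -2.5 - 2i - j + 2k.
-0.6402 - 0.5121i - 0.2561j + 0.5121k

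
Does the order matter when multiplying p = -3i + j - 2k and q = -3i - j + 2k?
Yes: pq = -4 + 12j + 6k ≠ -4 - 12j - 6k = qp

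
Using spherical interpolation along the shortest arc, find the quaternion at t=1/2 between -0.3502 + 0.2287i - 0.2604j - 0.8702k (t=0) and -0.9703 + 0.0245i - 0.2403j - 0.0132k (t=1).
-0.7837 + 0.1503i - 0.2972j - 0.5243k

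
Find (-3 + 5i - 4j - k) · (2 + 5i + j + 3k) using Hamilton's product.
-24 - 16i - 31j + 14k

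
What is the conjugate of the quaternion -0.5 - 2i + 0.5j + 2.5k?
-0.5 + 2i - 0.5j - 2.5k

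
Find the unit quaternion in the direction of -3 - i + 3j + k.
-0.6708 - 0.2236i + 0.6708j + 0.2236k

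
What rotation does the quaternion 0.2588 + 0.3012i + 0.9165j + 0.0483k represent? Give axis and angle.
axis = (0.3118, 0.9488, 0.05), θ = 5π/6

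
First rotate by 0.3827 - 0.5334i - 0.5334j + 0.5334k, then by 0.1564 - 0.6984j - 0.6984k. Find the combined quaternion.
0.0599 - 0.8285i + 0.0218j - 0.5564k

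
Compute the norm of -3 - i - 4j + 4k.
√42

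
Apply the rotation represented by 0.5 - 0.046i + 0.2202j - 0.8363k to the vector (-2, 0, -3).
(0.1, 2.68, -2.41)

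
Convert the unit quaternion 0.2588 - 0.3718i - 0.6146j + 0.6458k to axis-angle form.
axis = (-0.3849, -0.6363, 0.6686), θ = 5π/6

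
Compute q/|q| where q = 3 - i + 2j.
0.8018 - 0.2673i + 0.5345j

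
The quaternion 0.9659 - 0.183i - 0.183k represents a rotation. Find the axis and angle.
axis = (-√2/2, 0, -√2/2), θ = π/6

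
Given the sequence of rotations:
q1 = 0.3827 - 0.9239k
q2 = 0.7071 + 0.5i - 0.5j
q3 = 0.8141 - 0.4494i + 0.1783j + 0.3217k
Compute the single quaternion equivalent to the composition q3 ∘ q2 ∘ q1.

q2 · q1 = 0.2706 + 0.6533i + 0.2706j - 0.6533k
q3 · q2 · q1 = 0.6758 + 0.2067i + 0.1851j - 0.6829k
0.6758 + 0.2067i + 0.1851j - 0.6829k


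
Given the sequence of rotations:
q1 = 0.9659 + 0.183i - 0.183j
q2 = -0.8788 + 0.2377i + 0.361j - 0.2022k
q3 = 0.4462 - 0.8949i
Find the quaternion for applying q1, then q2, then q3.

q2 · q1 = -0.8263 + 0.0318i + 0.4725j - 0.3049k
q3 · q2 · q1 = -0.3402 + 0.7536i - 0.062j - 0.5589k
-0.3402 + 0.7536i - 0.062j - 0.5589k


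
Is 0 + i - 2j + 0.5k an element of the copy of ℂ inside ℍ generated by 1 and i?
No. The quaternion i - 2j + 0.5k has j-coefficient y = -2 and k-coefficient z = 0.5, not both zero, so it does not lie in the complex subalgebra spanned by 1 and i.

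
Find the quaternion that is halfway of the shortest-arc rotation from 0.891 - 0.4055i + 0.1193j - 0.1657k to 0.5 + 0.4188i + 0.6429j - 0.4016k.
0.8257 + 0.0079i + 0.4525j - 0.3368k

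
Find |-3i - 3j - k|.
√19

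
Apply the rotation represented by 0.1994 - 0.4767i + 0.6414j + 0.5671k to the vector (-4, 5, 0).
(-2.324, 1.053, 5.873)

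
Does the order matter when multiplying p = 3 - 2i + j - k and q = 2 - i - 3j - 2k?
Yes: pq = 5 - 12i - 10j - k ≠ 5 - 2i - 4j - 15k = qp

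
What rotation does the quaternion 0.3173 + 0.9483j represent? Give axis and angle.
axis = (0, 1, 0), θ = 143°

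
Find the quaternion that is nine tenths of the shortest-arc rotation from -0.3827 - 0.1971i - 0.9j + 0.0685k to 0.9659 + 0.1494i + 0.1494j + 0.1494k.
-0.9462 - 0.1628i - 0.2468j - 0.1311k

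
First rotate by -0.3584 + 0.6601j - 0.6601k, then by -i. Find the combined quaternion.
0.3584i - 0.6601j - 0.6601k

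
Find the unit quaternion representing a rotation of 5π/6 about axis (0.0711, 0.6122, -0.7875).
0.2588 + 0.0687i + 0.5913j - 0.7607k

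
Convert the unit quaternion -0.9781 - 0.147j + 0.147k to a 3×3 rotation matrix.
[[0.9136, 0.2876, 0.2876], [-0.2876, 0.9568, -0.0432], [-0.2876, -0.0432, 0.9568]]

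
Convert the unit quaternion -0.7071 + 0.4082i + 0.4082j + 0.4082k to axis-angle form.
axis = (√3/3, √3/3, √3/3), θ = 3π/2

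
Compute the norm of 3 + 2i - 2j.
√17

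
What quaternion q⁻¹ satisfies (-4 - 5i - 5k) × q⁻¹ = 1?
-0.0606 + 0.0758i + 0.0758k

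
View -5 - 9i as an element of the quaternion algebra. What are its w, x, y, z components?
-5 - 9i + 0j + 0k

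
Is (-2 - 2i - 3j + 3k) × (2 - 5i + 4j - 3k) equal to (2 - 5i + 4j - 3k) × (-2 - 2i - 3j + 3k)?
No: pq = 7 + 3i - 35j - 11k ≠ 7 + 9i + 7j + 35k = qp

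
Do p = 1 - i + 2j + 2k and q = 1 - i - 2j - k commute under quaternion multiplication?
No: pq = 6 - 3j + 5k ≠ 6 - 4i + 3j - 3k = qp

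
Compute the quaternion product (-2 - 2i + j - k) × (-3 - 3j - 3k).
6 - 3j + 15k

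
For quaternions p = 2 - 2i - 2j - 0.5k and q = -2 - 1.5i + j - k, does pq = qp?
No: pq = -5.5 + 3.5i + 4.75j - 6k ≠ -5.5 - 1.5i + 7.25j + 4k = qp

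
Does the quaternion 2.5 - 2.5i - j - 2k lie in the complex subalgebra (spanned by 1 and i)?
No. The quaternion 2.5 - 2.5i - j - 2k has j-coefficient y = -1 and k-coefficient z = -2, not both zero, so it does not lie in the complex subalgebra spanned by 1 and i.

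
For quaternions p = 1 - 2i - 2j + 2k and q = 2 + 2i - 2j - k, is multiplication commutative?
No: pq = 4 + 4i - 4j + 11k ≠ 4 - 8i - 8j - 5k = qp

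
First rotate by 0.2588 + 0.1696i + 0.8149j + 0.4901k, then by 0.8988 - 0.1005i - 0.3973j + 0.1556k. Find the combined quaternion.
0.4972 - 0.1951i + 0.7053j + 0.4663k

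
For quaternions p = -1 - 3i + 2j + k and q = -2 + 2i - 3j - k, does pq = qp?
No: pq = 15 + 5i - 2j + 4k ≠ 15 + 3i - 6k = qp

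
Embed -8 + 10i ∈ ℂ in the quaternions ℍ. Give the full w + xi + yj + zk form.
-8 + 10i + 0j + 0k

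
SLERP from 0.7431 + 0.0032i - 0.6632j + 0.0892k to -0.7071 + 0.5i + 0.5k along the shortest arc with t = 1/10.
0.7816 - 0.0579i - 0.6207j + 0.0226k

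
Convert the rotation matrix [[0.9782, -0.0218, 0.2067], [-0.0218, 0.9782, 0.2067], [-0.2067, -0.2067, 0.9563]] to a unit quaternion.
0.989 - 0.1045i + 0.1045j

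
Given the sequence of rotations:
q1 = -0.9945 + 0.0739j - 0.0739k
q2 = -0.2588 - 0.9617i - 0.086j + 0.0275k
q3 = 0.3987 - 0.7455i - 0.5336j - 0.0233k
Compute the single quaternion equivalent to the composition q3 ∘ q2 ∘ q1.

q2 · q1 = 0.2658 + 0.9607i - 0.0047j - 0.0793k
q3 · q2 · q1 = 0.8178 + 0.2271i - 0.2252j + 0.4783k
0.8178 + 0.2271i - 0.2252j + 0.4783k


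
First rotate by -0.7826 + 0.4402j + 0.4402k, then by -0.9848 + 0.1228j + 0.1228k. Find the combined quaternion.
0.6626 - 0.5296j - 0.5296k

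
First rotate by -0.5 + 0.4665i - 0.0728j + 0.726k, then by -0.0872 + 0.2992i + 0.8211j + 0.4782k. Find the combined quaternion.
-0.3834 + 0.4407i - 0.3983j - 0.7072k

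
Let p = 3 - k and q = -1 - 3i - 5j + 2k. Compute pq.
-1 - 14i - 12j + 7k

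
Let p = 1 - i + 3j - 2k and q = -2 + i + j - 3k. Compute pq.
-10 - 4i - 10j - 3k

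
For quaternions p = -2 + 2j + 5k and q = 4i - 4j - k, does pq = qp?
No: pq = 13 + 10i + 28j - 6k ≠ 13 - 26i - 12j + 10k = qp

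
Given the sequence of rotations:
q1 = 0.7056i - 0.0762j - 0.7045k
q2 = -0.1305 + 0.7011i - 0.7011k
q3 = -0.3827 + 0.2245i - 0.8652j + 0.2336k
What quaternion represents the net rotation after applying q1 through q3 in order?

q2 · q1 = -0.9886 - 0.1455i + 0.0092j + 0.0385k
q3 · q2 · q1 = 0.41 - 0.2017i + 0.8092j - 0.3695k
0.41 - 0.2017i + 0.8092j - 0.3695k


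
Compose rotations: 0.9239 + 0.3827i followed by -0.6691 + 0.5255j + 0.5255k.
-0.6182 - 0.2561i + 0.6866j + 0.2844k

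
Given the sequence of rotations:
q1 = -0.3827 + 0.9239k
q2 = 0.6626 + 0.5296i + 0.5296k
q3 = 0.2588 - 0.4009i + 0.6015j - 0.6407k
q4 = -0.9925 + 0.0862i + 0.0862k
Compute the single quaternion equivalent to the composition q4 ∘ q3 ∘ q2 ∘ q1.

q2 · q1 = -0.7429 - 0.2027i - 0.4893j + 0.4095k
q3 · q2 · q1 = 0.2832 + 0.1782i - 0.2794j + 0.9k
q4 · q3 · q2 · q1 = -0.374 - 0.1284i + 0.2151j - 0.8929k
-0.374 - 0.1284i + 0.2151j - 0.8929k


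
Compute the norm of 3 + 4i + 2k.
√29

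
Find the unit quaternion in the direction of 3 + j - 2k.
0.8018 + 0.2673j - 0.5345k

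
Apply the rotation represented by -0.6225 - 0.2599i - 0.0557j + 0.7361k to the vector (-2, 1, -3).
(2.065, 2.773, -1.431)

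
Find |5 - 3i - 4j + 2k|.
√54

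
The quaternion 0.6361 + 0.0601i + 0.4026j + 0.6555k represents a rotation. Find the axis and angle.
axis = (0.0779, 0.5218, 0.8495), θ = 101°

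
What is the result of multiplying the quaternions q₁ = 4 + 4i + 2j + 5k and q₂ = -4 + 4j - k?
-19 - 38i + 12j - 8k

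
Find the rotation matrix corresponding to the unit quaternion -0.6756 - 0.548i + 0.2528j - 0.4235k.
[[0.5135, -0.8493, 0.1226], [0.2952, 0.0407, -0.9546], [0.8057, 0.5263, 0.2716]]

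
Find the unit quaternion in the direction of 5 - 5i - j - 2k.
0.6742 - 0.6742i - 0.1348j - 0.2697k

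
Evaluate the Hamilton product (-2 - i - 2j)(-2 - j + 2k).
2 - 2i + 8j - 3k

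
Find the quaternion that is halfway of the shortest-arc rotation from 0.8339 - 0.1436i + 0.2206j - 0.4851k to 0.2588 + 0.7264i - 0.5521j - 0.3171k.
0.7225 + 0.3854i - 0.2192j - 0.5304k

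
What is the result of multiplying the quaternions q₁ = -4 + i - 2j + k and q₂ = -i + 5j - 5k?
16 + 9i - 16j + 23k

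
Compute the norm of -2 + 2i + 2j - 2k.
4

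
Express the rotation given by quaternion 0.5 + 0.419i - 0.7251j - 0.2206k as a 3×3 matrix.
[[-0.1489, -0.387, -0.91], [-0.8282, 0.5515, -0.0991], [0.5402, 0.7389, -0.4027]]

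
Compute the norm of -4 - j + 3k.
√26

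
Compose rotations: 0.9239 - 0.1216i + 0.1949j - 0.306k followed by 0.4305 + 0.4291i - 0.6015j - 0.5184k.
0.4085 + 0.6292i - 0.2775j - 0.6002k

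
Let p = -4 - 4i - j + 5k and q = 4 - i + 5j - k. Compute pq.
-10 - 36i - 33j + 3k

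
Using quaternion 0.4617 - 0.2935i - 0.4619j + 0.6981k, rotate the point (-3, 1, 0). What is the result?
(0.831, -2.894, -0.966)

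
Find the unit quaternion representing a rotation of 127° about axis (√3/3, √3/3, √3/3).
0.4462 + 0.5167i + 0.5167j + 0.5167k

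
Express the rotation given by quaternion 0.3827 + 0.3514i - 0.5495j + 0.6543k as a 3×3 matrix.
[[-0.4601, -0.887, 0.0393], [0.1146, -0.1032, -0.988], [0.8804, -0.4501, 0.1491]]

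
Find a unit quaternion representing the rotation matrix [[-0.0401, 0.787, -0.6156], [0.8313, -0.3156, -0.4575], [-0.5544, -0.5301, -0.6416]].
-0.0262 + 0.6923i + 0.5844j - 0.4225k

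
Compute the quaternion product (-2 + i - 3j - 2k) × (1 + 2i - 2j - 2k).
-14 - i - j + 6k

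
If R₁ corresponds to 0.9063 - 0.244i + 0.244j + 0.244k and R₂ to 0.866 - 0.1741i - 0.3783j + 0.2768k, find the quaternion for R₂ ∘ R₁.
0.7671 - 0.5289i - 0.1566j + 0.3274k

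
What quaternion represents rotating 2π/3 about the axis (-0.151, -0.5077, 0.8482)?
0.5 - 0.1308i - 0.4397j + 0.7346k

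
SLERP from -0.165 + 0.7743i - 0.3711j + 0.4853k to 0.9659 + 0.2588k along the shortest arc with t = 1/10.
-0.3102 + 0.7612i - 0.3648j + 0.4374k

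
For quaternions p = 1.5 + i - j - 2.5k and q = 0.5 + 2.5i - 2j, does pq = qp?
No: pq = -3.75 - 0.75i - 9.75j - 0.75k ≠ -3.75 + 9.25i + 2.75j - 1.75k = qp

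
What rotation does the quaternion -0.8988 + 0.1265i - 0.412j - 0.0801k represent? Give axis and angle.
axis = (0.2886, -0.9399, -0.1827), θ = 308°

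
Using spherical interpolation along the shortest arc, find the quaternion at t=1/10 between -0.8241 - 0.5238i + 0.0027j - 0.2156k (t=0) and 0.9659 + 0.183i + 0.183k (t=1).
-0.8438 - 0.4922i + 0.0024j - 0.2136k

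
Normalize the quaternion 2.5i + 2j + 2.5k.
0.6155i + 0.4924j + 0.6155k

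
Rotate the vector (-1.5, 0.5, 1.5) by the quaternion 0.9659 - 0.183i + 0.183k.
(-1.677, 0.433, 1.323)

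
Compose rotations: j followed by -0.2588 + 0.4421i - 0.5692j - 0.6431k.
0.5692 + 0.6431i - 0.2588j + 0.4421k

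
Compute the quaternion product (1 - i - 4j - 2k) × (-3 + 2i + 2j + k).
9 + 5i + 11j + 13k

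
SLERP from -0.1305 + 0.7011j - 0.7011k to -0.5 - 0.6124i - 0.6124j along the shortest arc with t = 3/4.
0.3787 + 0.5145i + 0.7366j - 0.2221k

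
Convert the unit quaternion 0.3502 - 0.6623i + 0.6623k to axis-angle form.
axis = (-√2/2, 0, √2/2), θ = 139°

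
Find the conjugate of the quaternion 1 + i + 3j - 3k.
1 - i - 3j + 3k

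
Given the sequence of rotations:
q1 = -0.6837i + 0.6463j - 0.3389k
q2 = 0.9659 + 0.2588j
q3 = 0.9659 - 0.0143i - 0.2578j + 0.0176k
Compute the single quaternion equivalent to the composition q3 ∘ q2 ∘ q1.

q2 · q1 = -0.1673 - 0.7481i + 0.6243j - 0.1504k
q3 · q2 · q1 = -0.0087 - 0.6924i + 0.6308j - 0.35k
-0.0087 - 0.6924i + 0.6308j - 0.35k


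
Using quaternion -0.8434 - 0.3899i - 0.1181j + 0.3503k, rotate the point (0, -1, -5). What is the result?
(-0.313, 3.252, -3.915)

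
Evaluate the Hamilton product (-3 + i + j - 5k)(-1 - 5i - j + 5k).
34 + 14i + 22j - 6k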